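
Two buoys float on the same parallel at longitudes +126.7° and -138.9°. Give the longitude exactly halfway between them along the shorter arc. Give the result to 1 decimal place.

Signed shortest Δλ from +126.7° to -138.9° is +94.4°.
Midpoint longitude = +126.7° + (+94.4°)/2 = +126.7° + 47.2° = +173.9°.
(The naïve average (+126.7 + -138.9)/2 = -6.1° is on the wrong side of the globe.)

+173.9°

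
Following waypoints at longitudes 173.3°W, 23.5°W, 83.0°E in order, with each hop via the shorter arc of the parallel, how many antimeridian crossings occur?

0

Leg 1: -173.3° → -23.5°, shortest Δλ = 149.8° (east) — does not cross 180°.
Leg 2: -23.5° → +83.0°, shortest Δλ = 106.5° (east) — does not cross 180°.
Total crossings: 0.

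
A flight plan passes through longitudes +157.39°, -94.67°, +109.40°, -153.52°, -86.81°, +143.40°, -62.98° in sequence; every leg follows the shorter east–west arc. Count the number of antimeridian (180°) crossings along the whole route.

Leg 1: +157.39° → -94.67°, shortest Δλ = 107.94° (east) — crosses 180°.
Leg 2: -94.67° → +109.40°, shortest Δλ = -155.93° (west) — crosses 180°.
Leg 3: +109.40° → -153.52°, shortest Δλ = 97.08° (east) — crosses 180°.
Leg 4: -153.52° → -86.81°, shortest Δλ = 66.71° (east) — does not cross 180°.
Leg 5: -86.81° → +143.40°, shortest Δλ = -129.79° (west) — crosses 180°.
Leg 6: +143.40° → -62.98°, shortest Δλ = 153.62° (east) — crosses 180°.
Total crossings: 5.

5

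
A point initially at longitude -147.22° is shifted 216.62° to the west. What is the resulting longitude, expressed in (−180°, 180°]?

Start at -147.22°; shift −216.62° → -363.84°.
-363.84° lies outside (−180°, 180°]; add 360° → -3.84°.

-3.84°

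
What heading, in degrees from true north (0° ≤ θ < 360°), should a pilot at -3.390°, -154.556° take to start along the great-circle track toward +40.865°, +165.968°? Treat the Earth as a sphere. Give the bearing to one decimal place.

Δλ = 165.968 − -154.556 = 320.524°; wrapped into (−180°, 180°]: -39.476°.
θ = atan2( sin Δλ · cos φ₂ , cos φ₁ · sin φ₂ − sin φ₁ · cos φ₂ · cos Δλ )
  = atan2(-0.48079, 0.68765) = -34.960° → normalised to [0°, 360°): 325.040°.

325.0°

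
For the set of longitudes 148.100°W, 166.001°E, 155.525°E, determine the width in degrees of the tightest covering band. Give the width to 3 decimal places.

56.375°

Sort the longitudes: -148.100°, +155.525°, +166.001°.
Eastward gaps between consecutive values (wrapping around): 303.625°, 10.476°, 45.899°.
Largest gap = 303.625° ⇒ minimal covering band is its complement: 360° − 303.625° = 56.375°.
Band runs from +155.525° eastward to -148.100°, crossing the antimeridian.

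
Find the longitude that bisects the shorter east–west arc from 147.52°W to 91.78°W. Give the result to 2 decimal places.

119.65°W

Signed shortest Δλ from -147.52° to -91.78° is +55.74°.
Midpoint longitude = -147.52° + (+55.74°)/2 = -147.52° + 27.87° = -119.65°.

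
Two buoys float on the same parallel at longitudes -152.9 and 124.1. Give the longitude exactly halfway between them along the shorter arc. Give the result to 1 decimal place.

+165.6°

Signed shortest Δλ from -152.9° to +124.1° is -83.0°.
Midpoint longitude = -152.9° + (-83.0°)/2 = -152.9° − 41.5° = -194.4°.
Normalise into (−180°, 180°]: +165.6°.
(The naïve average (-152.9 + +124.1)/2 = -14.4° is on the wrong side of the globe.)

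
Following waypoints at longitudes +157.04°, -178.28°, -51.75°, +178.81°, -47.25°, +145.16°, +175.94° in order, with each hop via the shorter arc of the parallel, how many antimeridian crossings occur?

Leg 1: +157.04° → -178.28°, shortest Δλ = 24.68° (east) — crosses 180°.
Leg 2: -178.28° → -51.75°, shortest Δλ = 126.53° (east) — does not cross 180°.
Leg 3: -51.75° → +178.81°, shortest Δλ = -129.44° (west) — crosses 180°.
Leg 4: +178.81° → -47.25°, shortest Δλ = 133.94° (east) — crosses 180°.
Leg 5: -47.25° → +145.16°, shortest Δλ = -167.59° (west) — crosses 180°.
Leg 6: +145.16° → +175.94°, shortest Δλ = 30.78° (east) — does not cross 180°.
Total crossings: 4.

4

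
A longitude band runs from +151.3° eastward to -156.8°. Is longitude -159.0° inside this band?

Yes

Band width going east from +151.3° to -156.8°: ((-156.8 − 151.3) mod 360) = 51.9°.
Offset of -159.0° east of the west edge: ((-159.0 − 151.3) mod 360) = 49.7°.
49.7° ≤ 51.9° ⇒ inside.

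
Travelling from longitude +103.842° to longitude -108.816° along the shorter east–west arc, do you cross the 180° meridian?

Yes

Naïve |-108.816 − 103.842| = 212.658° > 180°, so the shorter arc goes the other way round — across 180°.
Signed shortest Δλ = ((-108.816 − 103.842 + 180) mod 360) − 180 = 147.342°.
Going east by 147.342° from +103.842° passes through 180° before reaching -108.816°.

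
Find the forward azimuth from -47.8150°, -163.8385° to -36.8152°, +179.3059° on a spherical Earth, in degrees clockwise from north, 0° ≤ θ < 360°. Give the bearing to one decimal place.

Δλ = 179.3059 − -163.8385 = 343.1444°; wrapped into (−180°, 180°]: -16.8556°.
θ = atan2( sin Δλ · cos φ₂ , cos φ₁ · sin φ₂ − sin φ₁ · cos φ₂ · cos Δλ )
  = atan2(-0.23213, 0.16532) = -54.542° → normalised to [0°, 360°): 305.458°.

305.5°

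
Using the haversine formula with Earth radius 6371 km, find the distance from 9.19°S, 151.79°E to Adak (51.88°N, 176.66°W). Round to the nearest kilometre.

Δλ = -176.66 − 151.79 = -328.45°; wrapped into (−180°, 180°]: 31.55°.
Δφ = 51.88 − -9.19 = 61.07°.
a = sin²(Δφ/2) + cos φ₁ · cos φ₂ · sin²(Δλ/2) = 0.303168.
c = 2·atan2(√a, √(1−a)) = 1.16618 rad → d = 6371·c ≈ 7429.75 km.

7430 km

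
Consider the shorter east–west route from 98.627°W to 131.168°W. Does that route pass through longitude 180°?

Signed shortest Δλ = ((-131.168 − -98.627 + 180) mod 360) − 180 = -32.541°.
Going west by 32.541° from -98.627° reaches -131.168° without touching 180°.

No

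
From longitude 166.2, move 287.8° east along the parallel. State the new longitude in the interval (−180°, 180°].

+94.0°

Start at +166.2°; shift +287.8° → +454.0°.
+454.0° lies outside (−180°, 180°]; subtract 360° → +94.0°.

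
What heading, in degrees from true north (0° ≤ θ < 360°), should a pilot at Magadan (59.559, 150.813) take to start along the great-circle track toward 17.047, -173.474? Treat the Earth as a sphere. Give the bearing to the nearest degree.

Δλ = -173.474 − 150.813 = -324.287°; wrapped into (−180°, 180°]: 35.713°.
θ = atan2( sin Δλ · cos φ₂ , cos φ₁ · sin φ₂ − sin φ₁ · cos φ₂ · cos Δλ )
  = atan2(0.55808, -0.52074) = 133.018° → normalised to [0°, 360°): 133.018°.

133°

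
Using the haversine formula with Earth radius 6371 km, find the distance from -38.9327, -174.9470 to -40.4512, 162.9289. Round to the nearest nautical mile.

1024 nmi

Δλ = 162.9289 − -174.9470 = 337.8759°; wrapped into (−180°, 180°]: -22.1241°.
Δφ = -40.4512 − -38.9327 = -1.5185°.
a = sin²(Δφ/2) + cos φ₁ · cos φ₂ · sin²(Δλ/2) = 0.021968.
c = 2·atan2(√a, √(1−a)) = 0.29753 rad → d = 6371·c ≈ 1895.54 km ≈ 1023.51 nmi.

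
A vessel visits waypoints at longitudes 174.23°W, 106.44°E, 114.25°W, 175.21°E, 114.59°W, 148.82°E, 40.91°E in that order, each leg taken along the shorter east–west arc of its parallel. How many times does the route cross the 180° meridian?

5

Leg 1: -174.23° → +106.44°, shortest Δλ = -79.33° (west) — crosses 180°.
Leg 2: +106.44° → -114.25°, shortest Δλ = 139.31° (east) — crosses 180°.
Leg 3: -114.25° → +175.21°, shortest Δλ = -70.54° (west) — crosses 180°.
Leg 4: +175.21° → -114.59°, shortest Δλ = 70.2° (east) — crosses 180°.
Leg 5: -114.59° → +148.82°, shortest Δλ = -96.59° (west) — crosses 180°.
Leg 6: +148.82° → +40.91°, shortest Δλ = -107.91° (west) — does not cross 180°.
Total crossings: 5.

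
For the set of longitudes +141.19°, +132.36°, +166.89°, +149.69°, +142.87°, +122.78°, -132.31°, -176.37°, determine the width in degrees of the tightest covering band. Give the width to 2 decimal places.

Sort the longitudes: -176.37°, -132.31°, +122.78°, +132.36°, +141.19°, +142.87°, +149.69°, +166.89°.
Eastward gaps between consecutive values (wrapping around): 44.06°, 255.09°, 9.58°, 8.83°, 1.68°, 6.82°, 17.20°, 16.74°.
Largest gap = 255.09° ⇒ minimal covering band is its complement: 360° − 255.09° = 104.91°.
Band runs from +122.78° eastward to -132.31°, crossing the antimeridian.

104.91°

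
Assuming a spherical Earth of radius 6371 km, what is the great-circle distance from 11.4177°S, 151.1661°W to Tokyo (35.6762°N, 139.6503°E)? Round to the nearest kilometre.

8935 km

Δλ = 139.6503 − -151.1661 = 290.8164°; wrapped into (−180°, 180°]: -69.1836°.
Δφ = 35.6762 − -11.4177 = 47.0939°.
a = sin²(Δφ/2) + cos φ₁ · cos φ₂ · sin²(Δλ/2) = 0.416242.
c = 2·atan2(√a, √(1−a)) = 1.40249 rad → d = 6371·c ≈ 8935.24 km.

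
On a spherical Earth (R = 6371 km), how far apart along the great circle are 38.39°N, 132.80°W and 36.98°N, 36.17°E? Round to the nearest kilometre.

Δλ = 36.17 − -132.80 = 168.97°.
Δφ = 36.98 − 38.39 = -1.41°.
a = sin²(Δφ/2) + cos φ₁ · cos φ₂ · sin²(Δλ/2) = 0.620505.
c = 2·atan2(√a, √(1−a)) = 1.81420 rad → d = 6371·c ≈ 11558.28 km.

11558 km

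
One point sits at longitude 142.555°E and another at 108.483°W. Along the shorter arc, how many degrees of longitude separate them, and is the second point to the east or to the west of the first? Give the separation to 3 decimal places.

Raw difference: -108.483 − 142.555 = -251.038°.
Normalise into (−180°, 180°]: -251.038° + 360° = 108.962°.
Positive ⇒ the second point lies to the east; separation 108.962°.

108.962° east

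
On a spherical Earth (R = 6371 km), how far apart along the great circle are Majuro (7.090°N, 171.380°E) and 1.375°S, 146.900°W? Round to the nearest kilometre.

4723 km

Δλ = -146.900 − 171.380 = -318.280°; wrapped into (−180°, 180°]: 41.720°.
Δφ = -1.375 − 7.090 = -8.465°.
a = sin²(Δφ/2) + cos φ₁ · cos φ₂ · sin²(Δλ/2) = 0.131238.
c = 2·atan2(√a, √(1−a)) = 0.74140 rad → d = 6371·c ≈ 4723.46 km.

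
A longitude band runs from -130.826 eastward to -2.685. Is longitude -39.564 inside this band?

Band width going east from -130.826° to -2.685°: ((-2.685 − -130.826) mod 360) = 128.141°.
Offset of -39.564° east of the west edge: ((-39.564 − -130.826) mod 360) = 91.262°.
91.262° ≤ 128.141° ⇒ inside.

Yes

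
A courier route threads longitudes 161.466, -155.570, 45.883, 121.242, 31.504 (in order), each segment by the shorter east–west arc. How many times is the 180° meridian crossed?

Leg 1: +161.466° → -155.570°, shortest Δλ = 42.964° (east) — crosses 180°.
Leg 2: -155.570° → +45.883°, shortest Δλ = -158.547° (west) — crosses 180°.
Leg 3: +45.883° → +121.242°, shortest Δλ = 75.359° (east) — does not cross 180°.
Leg 4: +121.242° → +31.504°, shortest Δλ = -89.738° (west) — does not cross 180°.
Total crossings: 2.

2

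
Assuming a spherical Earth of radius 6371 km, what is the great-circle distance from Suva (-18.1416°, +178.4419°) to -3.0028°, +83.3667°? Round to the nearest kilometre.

10439 km

Δλ = 83.3667 − 178.4419 = -95.0752°.
Δφ = -3.0028 − -18.1416 = 15.1388°.
a = sin²(Δφ/2) + cos φ₁ · cos φ₂ · sin²(Δλ/2) = 0.533820.
c = 2·atan2(√a, √(1−a)) = 1.63849 rad → d = 6371·c ≈ 10438.80 km.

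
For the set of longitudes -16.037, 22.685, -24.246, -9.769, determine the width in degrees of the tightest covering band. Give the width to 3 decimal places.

46.931°

Sort the longitudes: -24.246°, -16.037°, -9.769°, +22.685°.
Eastward gaps between consecutive values (wrapping around): 8.209°, 6.268°, 32.454°, 313.069°.
Largest gap = 313.069° ⇒ minimal covering band is its complement: 360° − 313.069° = 46.931°.
Band runs from -24.246° eastward to +22.685°.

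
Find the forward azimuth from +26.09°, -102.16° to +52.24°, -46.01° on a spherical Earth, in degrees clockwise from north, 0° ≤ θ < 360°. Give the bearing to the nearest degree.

Δλ = -46.01 − -102.16 = 56.15°.
θ = atan2( sin Δλ · cos φ₂ , cos φ₁ · sin φ₂ − sin φ₁ · cos φ₂ · cos Δλ )
  = atan2(0.50856, 0.56002) = 42.243° → normalised to [0°, 360°): 42.243°.

42°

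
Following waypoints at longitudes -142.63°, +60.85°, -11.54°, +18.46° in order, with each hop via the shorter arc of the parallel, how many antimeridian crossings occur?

1

Leg 1: -142.63° → +60.85°, shortest Δλ = -156.52° (west) — crosses 180°.
Leg 2: +60.85° → -11.54°, shortest Δλ = -72.39° (west) — does not cross 180°.
Leg 3: -11.54° → +18.46°, shortest Δλ = 30.0° (east) — does not cross 180°.
Total crossings: 1.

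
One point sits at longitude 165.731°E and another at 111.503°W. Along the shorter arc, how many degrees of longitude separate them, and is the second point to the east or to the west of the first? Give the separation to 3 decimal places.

Raw difference: -111.503 − 165.731 = -277.234°.
Normalise into (−180°, 180°]: -277.234° + 360° = 82.766°.
Positive ⇒ the second point lies to the east; separation 82.766°.

82.766° east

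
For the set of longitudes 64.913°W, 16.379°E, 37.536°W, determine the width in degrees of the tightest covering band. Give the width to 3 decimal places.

81.292°

Sort the longitudes: -64.913°, -37.536°, +16.379°.
Eastward gaps between consecutive values (wrapping around): 27.377°, 53.915°, 278.708°.
Largest gap = 278.708° ⇒ minimal covering band is its complement: 360° − 278.708° = 81.292°.
Band runs from -64.913° eastward to +16.379°.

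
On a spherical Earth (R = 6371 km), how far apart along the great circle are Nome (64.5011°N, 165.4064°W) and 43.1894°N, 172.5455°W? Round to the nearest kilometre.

Δλ = -172.5455 − -165.4064 = -7.1391°.
Δφ = 43.1894 − 64.5011 = -21.3117°.
a = sin²(Δφ/2) + cos φ₁ · cos φ₂ · sin²(Δλ/2) = 0.035408.
c = 2·atan2(√a, √(1−a)) = 0.37860 rad → d = 6371·c ≈ 2412.05 km.

2412 km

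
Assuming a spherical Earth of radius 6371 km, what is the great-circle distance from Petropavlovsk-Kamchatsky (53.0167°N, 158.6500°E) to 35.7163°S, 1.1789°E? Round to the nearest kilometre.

17409 km

Δλ = 1.1789 − 158.6500 = -157.4711°.
Δφ = -35.7163 − 53.0167 = -88.7330°.
a = sin²(Δφ/2) + cos φ₁ · cos φ₂ · sin²(Δλ/2) = 0.958742.
c = 2·atan2(√a, √(1−a)) = 2.73251 rad → d = 6371·c ≈ 17408.80 km.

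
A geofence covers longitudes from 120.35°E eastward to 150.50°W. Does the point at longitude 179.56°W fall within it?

Band width going east from +120.35° to -150.50°: ((-150.50 − 120.35) mod 360) = 89.15°.
Offset of -179.56° east of the west edge: ((-179.56 − 120.35) mod 360) = 60.09°.
60.09° ≤ 89.15° ⇒ inside.

Yes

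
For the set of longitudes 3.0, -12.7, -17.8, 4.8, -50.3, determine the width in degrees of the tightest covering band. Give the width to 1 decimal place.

Sort the longitudes: -50.3°, -17.8°, -12.7°, +3.0°, +4.8°.
Eastward gaps between consecutive values (wrapping around): 32.5°, 5.1°, 15.7°, 1.8°, 304.9°.
Largest gap = 304.9° ⇒ minimal covering band is its complement: 360° − 304.9° = 55.1°.
Band runs from -50.3° eastward to +4.8°.

55.1°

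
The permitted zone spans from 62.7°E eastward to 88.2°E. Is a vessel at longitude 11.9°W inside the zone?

No

Band width going east from +62.7° to +88.2°: ((88.2 − 62.7) mod 360) = 25.5°.
Offset of -11.9° east of the west edge: ((-11.9 − 62.7) mod 360) = 285.4°.
285.4° > 25.5° ⇒ outside.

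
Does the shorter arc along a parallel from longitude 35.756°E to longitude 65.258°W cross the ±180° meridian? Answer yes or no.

Signed shortest Δλ = ((-65.258 − 35.756 + 180) mod 360) − 180 = -101.014°.
Going west by 101.014° from +35.756° reaches -65.258° without touching 180°.

No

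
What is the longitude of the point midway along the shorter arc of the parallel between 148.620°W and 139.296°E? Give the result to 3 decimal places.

175.338°E

Signed shortest Δλ from -148.620° to +139.296° is -72.084°.
Midpoint longitude = -148.620° + (-72.084°)/2 = -148.620° − 36.042° = -184.662°.
Normalise into (−180°, 180°]: +175.338°.
(The naïve average (-148.620 + +139.296)/2 = -4.662° is on the wrong side of the globe.)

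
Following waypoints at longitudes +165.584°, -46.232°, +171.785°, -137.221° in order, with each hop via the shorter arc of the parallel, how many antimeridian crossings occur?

Leg 1: +165.584° → -46.232°, shortest Δλ = 148.184° (east) — crosses 180°.
Leg 2: -46.232° → +171.785°, shortest Δλ = -141.983° (west) — crosses 180°.
Leg 3: +171.785° → -137.221°, shortest Δλ = 50.994° (east) — crosses 180°.
Total crossings: 3.

3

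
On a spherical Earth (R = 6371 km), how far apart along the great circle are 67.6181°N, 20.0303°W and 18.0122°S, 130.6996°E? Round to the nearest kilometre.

Δλ = 130.6996 − -20.0303 = 150.7299°.
Δφ = -18.0122 − 67.6181 = -85.6303°.
a = sin²(Δφ/2) + cos φ₁ · cos φ₂ · sin²(Δλ/2) = 0.800904.
c = 2·atan2(√a, √(1−a)) = 2.21656 rad → d = 6371·c ≈ 14121.70 km.

14122 km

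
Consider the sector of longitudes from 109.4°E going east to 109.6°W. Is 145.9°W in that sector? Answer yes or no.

Band width going east from +109.4° to -109.6°: ((-109.6 − 109.4) mod 360) = 141.0°.
Offset of -145.9° east of the west edge: ((-145.9 − 109.4) mod 360) = 104.7°.
104.7° ≤ 141.0° ⇒ inside.

Yes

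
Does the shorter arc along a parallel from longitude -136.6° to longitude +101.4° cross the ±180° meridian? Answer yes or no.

Naïve |101.4 − -136.6| = 238.0° > 180°, so the shorter arc goes the other way round — across 180°.
Signed shortest Δλ = ((101.4 − -136.6 + 180) mod 360) − 180 = -122.0°.
Going west by 122.0° from -136.6° passes through 180° before reaching +101.4°.

Yes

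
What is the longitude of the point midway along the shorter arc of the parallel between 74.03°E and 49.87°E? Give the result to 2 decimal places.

Signed shortest Δλ from +74.03° to +49.87° is -24.16°.
Midpoint longitude = +74.03° + (-24.16°)/2 = +74.03° − 12.08° = +61.95°.

61.95°E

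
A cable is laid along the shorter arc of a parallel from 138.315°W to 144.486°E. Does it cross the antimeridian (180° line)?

Naïve |144.486 − -138.315| = 282.801° > 180°, so the shorter arc goes the other way round — across 180°.
Signed shortest Δλ = ((144.486 − -138.315 + 180) mod 360) − 180 = -77.199°.
Going west by 77.199° from -138.315° passes through 180° before reaching +144.486°.

Yes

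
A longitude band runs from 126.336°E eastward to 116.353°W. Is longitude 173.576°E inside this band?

Yes

Band width going east from +126.336° to -116.353°: ((-116.353 − 126.336) mod 360) = 117.311°.
Offset of +173.576° east of the west edge: ((173.576 − 126.336) mod 360) = 47.240°.
47.240° ≤ 117.311° ⇒ inside.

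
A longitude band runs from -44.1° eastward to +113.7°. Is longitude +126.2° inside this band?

Band width going east from -44.1° to +113.7°: ((113.7 − -44.1) mod 360) = 157.8°.
Offset of +126.2° east of the west edge: ((126.2 − -44.1) mod 360) = 170.3°.
170.3° > 157.8° ⇒ outside.

No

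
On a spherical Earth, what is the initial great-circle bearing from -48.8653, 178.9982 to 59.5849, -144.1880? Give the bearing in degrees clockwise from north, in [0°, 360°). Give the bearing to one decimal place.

Δλ = -144.1880 − 178.9982 = -323.1862°; wrapped into (−180°, 180°]: 36.8138°.
θ = atan2( sin Δλ · cos φ₂ , cos φ₁ · sin φ₂ − sin φ₁ · cos φ₂ · cos Δλ )
  = atan2(0.30336, 0.87256) = 19.171° → normalised to [0°, 360°): 19.171°.

19.2°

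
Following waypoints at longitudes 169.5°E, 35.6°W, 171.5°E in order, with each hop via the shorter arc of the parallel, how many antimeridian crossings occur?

2

Leg 1: +169.5° → -35.6°, shortest Δλ = 154.9° (east) — crosses 180°.
Leg 2: -35.6° → +171.5°, shortest Δλ = -152.9° (west) — crosses 180°.
Total crossings: 2.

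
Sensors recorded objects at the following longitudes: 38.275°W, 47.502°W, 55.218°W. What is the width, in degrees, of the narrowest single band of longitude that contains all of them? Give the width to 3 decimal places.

Sort the longitudes: -55.218°, -47.502°, -38.275°.
Eastward gaps between consecutive values (wrapping around): 7.716°, 9.227°, 343.057°.
Largest gap = 343.057° ⇒ minimal covering band is its complement: 360° − 343.057° = 16.943°.
Band runs from -55.218° eastward to -38.275°.

16.943°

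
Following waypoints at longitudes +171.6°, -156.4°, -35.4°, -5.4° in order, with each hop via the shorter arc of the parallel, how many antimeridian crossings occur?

1

Leg 1: +171.6° → -156.4°, shortest Δλ = 32.0° (east) — crosses 180°.
Leg 2: -156.4° → -35.4°, shortest Δλ = 121.0° (east) — does not cross 180°.
Leg 3: -35.4° → -5.4°, shortest Δλ = 30.0° (east) — does not cross 180°.
Total crossings: 1.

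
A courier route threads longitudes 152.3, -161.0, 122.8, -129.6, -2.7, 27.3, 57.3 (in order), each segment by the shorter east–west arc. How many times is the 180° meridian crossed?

Leg 1: +152.3° → -161.0°, shortest Δλ = 46.7° (east) — crosses 180°.
Leg 2: -161.0° → +122.8°, shortest Δλ = -76.2° (west) — crosses 180°.
Leg 3: +122.8° → -129.6°, shortest Δλ = 107.6° (east) — crosses 180°.
Leg 4: -129.6° → -2.7°, shortest Δλ = 126.9° (east) — does not cross 180°.
Leg 5: -2.7° → +27.3°, shortest Δλ = 30.0° (east) — does not cross 180°.
Leg 6: +27.3° → +57.3°, shortest Δλ = 30.0° (east) — does not cross 180°.
Total crossings: 3.

3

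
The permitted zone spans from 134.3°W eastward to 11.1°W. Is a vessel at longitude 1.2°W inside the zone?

Band width going east from -134.3° to -11.1°: ((-11.1 − -134.3) mod 360) = 123.2°.
Offset of -1.2° east of the west edge: ((-1.2 − -134.3) mod 360) = 133.1°.
133.1° > 123.2° ⇒ outside.

No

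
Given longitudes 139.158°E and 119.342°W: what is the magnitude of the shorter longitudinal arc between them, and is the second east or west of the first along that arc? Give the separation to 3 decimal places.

Raw difference: -119.342 − 139.158 = -258.5°.
Normalise into (−180°, 180°]: -258.5° + 360° = 101.5°.
Positive ⇒ the second point lies to the east; separation 101.500°.

101.500° east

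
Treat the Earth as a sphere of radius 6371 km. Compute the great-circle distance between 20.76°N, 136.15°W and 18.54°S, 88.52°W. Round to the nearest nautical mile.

Δλ = -88.52 − -136.15 = 47.63°.
Δφ = -18.54 − 20.76 = -39.30°.
a = sin²(Δφ/2) + cos φ₁ · cos φ₂ · sin²(Δλ/2) = 0.257624.
c = 2·atan2(√a, √(1−a)) = 1.06472 rad → d = 6371·c ≈ 6783.31 km ≈ 3662.70 nmi.

3663 nmi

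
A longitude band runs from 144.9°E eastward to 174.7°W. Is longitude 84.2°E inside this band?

Band width going east from +144.9° to -174.7°: ((-174.7 − 144.9) mod 360) = 40.4°.
Offset of +84.2° east of the west edge: ((84.2 − 144.9) mod 360) = 299.3°.
299.3° > 40.4° ⇒ outside.

No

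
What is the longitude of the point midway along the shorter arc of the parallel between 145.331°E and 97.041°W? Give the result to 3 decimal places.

155.855°W

Signed shortest Δλ from +145.331° to -97.041° is +117.628°.
Midpoint longitude = +145.331° + (+117.628°)/2 = +145.331° + 58.814° = +204.145°.
Normalise into (−180°, 180°]: -155.855°.
(The naïve average (+145.331 + -97.041)/2 = 24.145° is on the wrong side of the globe.)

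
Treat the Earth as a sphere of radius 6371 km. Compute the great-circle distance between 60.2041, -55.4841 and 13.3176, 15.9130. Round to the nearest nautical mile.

Δλ = 15.9130 − -55.4841 = 71.3971°.
Δφ = 13.3176 − 60.2041 = -46.8865°.
a = sin²(Δφ/2) + cos φ₁ · cos φ₂ · sin²(Δλ/2) = 0.322924.
c = 2·atan2(√a, √(1−a)) = 1.20879 rad → d = 6371·c ≈ 7701.19 km ≈ 4158.31 nmi.

4158 nmi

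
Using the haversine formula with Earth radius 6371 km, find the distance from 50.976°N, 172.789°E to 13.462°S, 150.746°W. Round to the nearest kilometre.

7989 km

Δλ = -150.746 − 172.789 = -323.535°; wrapped into (−180°, 180°]: 36.465°.
Δφ = -13.462 − 50.976 = -64.438°.
a = sin²(Δφ/2) + cos φ₁ · cos φ₂ · sin²(Δλ/2) = 0.344199.
c = 2·atan2(√a, √(1−a)) = 1.25392 rad → d = 6371·c ≈ 7988.71 km.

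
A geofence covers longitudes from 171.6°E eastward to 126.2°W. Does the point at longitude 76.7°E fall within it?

No

Band width going east from +171.6° to -126.2°: ((-126.2 − 171.6) mod 360) = 62.2°.
Offset of +76.7° east of the west edge: ((76.7 − 171.6) mod 360) = 265.1°.
265.1° > 62.2° ⇒ outside.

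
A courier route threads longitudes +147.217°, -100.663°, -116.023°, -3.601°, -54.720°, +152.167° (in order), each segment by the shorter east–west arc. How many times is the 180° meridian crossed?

2

Leg 1: +147.217° → -100.663°, shortest Δλ = 112.12° (east) — crosses 180°.
Leg 2: -100.663° → -116.023°, shortest Δλ = -15.36° (west) — does not cross 180°.
Leg 3: -116.023° → -3.601°, shortest Δλ = 112.422° (east) — does not cross 180°.
Leg 4: -3.601° → -54.720°, shortest Δλ = -51.119° (west) — does not cross 180°.
Leg 5: -54.720° → +152.167°, shortest Δλ = -153.113° (west) — crosses 180°.
Total crossings: 2.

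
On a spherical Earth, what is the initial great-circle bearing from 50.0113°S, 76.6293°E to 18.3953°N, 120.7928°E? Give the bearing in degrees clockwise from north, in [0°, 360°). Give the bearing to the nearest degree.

42°

Δλ = 120.7928 − 76.6293 = 44.1635°.
θ = atan2( sin Δλ · cos φ₂ , cos φ₁ · sin φ₂ − sin φ₁ · cos φ₂ · cos Δλ )
  = atan2(0.66111, 0.72433) = 42.387° → normalised to [0°, 360°): 42.387°.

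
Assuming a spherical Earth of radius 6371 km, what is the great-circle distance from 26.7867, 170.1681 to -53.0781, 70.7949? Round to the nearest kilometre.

Δλ = 70.7949 − 170.1681 = -99.3732°.
Δφ = -53.0781 − 26.7867 = -79.8648°.
a = sin²(Δφ/2) + cos φ₁ · cos φ₂ · sin²(Δλ/2) = 0.723814.
c = 2·atan2(√a, √(1−a)) = 2.03491 rad → d = 6371·c ≈ 12964.40 km.

12964 km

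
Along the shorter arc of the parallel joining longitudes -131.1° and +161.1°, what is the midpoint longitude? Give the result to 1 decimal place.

Signed shortest Δλ from -131.1° to +161.1° is -67.8°.
Midpoint longitude = -131.1° + (-67.8°)/2 = -131.1° − 33.9° = -165.0°.
(The naïve average (-131.1 + +161.1)/2 = 15.0° is on the wrong side of the globe.)

-165.0°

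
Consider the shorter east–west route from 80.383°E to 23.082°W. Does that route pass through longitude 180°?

Signed shortest Δλ = ((-23.082 − 80.383 + 180) mod 360) − 180 = -103.465°.
Going west by 103.465° from +80.383° reaches -23.082° without touching 180°.

No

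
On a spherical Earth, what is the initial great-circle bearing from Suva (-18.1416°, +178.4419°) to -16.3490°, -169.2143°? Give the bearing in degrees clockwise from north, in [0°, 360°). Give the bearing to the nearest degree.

Δλ = -169.2143 − 178.4419 = -347.6562°; wrapped into (−180°, 180°]: 12.3438°.
θ = atan2( sin Δλ · cos φ₂ , cos φ₁ · sin φ₂ − sin φ₁ · cos φ₂ · cos Δλ )
  = atan2(0.20513, 0.02437) = 83.224° → normalised to [0°, 360°): 83.224°.

83°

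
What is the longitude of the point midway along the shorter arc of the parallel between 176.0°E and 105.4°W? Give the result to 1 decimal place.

144.7°W

Signed shortest Δλ from +176.0° to -105.4° is +78.6°.
Midpoint longitude = +176.0° + (+78.6°)/2 = +176.0° + 39.3° = +215.3°.
Normalise into (−180°, 180°]: -144.7°.
(The naïve average (+176.0 + -105.4)/2 = 35.3° is on the wrong side of the globe.)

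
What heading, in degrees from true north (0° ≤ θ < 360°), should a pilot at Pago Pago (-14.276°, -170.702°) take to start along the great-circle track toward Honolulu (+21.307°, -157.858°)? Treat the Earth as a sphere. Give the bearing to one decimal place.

19.8°

Δλ = -157.858 − -170.702 = 12.844°.
θ = atan2( sin Δλ · cos φ₂ , cos φ₁ · sin φ₂ − sin φ₁ · cos φ₂ · cos Δλ )
  = atan2(0.20710, 0.57613) = 19.772° → normalised to [0°, 360°): 19.772°.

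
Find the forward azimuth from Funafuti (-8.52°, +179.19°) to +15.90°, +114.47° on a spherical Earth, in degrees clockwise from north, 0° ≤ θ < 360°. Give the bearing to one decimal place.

290.9°

Δλ = 114.47 − 179.19 = -64.72°.
θ = atan2( sin Δλ · cos φ₂ , cos φ₁ · sin φ₂ − sin φ₁ · cos φ₂ · cos Δλ )
  = atan2(-0.86964, 0.33178) = -69.117° → normalised to [0°, 360°): 290.883°.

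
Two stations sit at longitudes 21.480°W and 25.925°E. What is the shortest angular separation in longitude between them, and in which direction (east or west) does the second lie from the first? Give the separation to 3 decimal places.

47.405° east

Raw difference: 25.925 − -21.480 = 47.405°.
Normalise into (−180°, 180°]: 47.405° stays 47.405°.
Positive ⇒ the second point lies to the east; separation 47.405°.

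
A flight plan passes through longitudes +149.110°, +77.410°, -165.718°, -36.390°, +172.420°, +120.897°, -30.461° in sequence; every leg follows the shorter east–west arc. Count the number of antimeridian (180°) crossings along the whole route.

Leg 1: +149.110° → +77.410°, shortest Δλ = -71.7° (west) — does not cross 180°.
Leg 2: +77.410° → -165.718°, shortest Δλ = 116.872° (east) — crosses 180°.
Leg 3: -165.718° → -36.390°, shortest Δλ = 129.328° (east) — does not cross 180°.
Leg 4: -36.390° → +172.420°, shortest Δλ = -151.19° (west) — crosses 180°.
Leg 5: +172.420° → +120.897°, shortest Δλ = -51.523° (west) — does not cross 180°.
Leg 6: +120.897° → -30.461°, shortest Δλ = -151.358° (west) — does not cross 180°.
Total crossings: 2.

2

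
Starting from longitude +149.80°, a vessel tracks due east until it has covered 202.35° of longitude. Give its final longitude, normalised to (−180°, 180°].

Start at +149.80°; shift +202.35° → +352.15°.
+352.15° lies outside (−180°, 180°]; subtract 360° → -7.85°.

-7.85°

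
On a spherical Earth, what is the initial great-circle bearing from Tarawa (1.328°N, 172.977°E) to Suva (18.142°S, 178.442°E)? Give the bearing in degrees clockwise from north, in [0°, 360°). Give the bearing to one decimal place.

164.8°

Δλ = 178.442 − 172.977 = 5.465°.
θ = atan2( sin Δλ · cos φ₂ , cos φ₁ · sin φ₂ − sin φ₁ · cos φ₂ · cos Δλ )
  = atan2(0.09050, -0.33321) = 164.805° → normalised to [0°, 360°): 164.805°.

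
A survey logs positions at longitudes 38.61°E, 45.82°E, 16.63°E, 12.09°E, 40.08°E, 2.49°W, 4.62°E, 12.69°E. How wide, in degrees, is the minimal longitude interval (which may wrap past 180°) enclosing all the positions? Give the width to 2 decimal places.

48.31°

Sort the longitudes: -2.49°, +4.62°, +12.09°, +12.69°, +16.63°, +38.61°, +40.08°, +45.82°.
Eastward gaps between consecutive values (wrapping around): 7.11°, 7.47°, 0.60°, 3.94°, 21.98°, 1.47°, 5.74°, 311.69°.
Largest gap = 311.69° ⇒ minimal covering band is its complement: 360° − 311.69° = 48.31°.
Band runs from -2.49° eastward to +45.82°.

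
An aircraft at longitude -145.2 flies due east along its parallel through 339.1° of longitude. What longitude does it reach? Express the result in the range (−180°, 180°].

Start at -145.2°; shift +339.1° → +193.9°.
+193.9° lies outside (−180°, 180°]; subtract 360° → -166.1°.

-166.1°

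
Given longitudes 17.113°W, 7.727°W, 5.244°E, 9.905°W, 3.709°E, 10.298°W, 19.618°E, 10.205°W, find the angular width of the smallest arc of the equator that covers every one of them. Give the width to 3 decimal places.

36.731°

Sort the longitudes: -17.113°, -10.298°, -10.205°, -9.905°, -7.727°, +3.709°, +5.244°, +19.618°.
Eastward gaps between consecutive values (wrapping around): 6.815°, 0.093°, 0.300°, 2.178°, 11.436°, 1.535°, 14.374°, 323.269°.
Largest gap = 323.269° ⇒ minimal covering band is its complement: 360° − 323.269° = 36.731°.
Band runs from -17.113° eastward to +19.618°.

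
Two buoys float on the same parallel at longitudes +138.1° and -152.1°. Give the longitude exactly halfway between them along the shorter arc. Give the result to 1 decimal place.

+173.0°

Signed shortest Δλ from +138.1° to -152.1° is +69.8°.
Midpoint longitude = +138.1° + (+69.8°)/2 = +138.1° + 34.9° = +173.0°.
(The naïve average (+138.1 + -152.1)/2 = -7.0° is on the wrong side of the globe.)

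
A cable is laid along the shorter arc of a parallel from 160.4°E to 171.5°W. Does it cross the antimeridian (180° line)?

Naïve |-171.5 − 160.4| = 331.9° > 180°, so the shorter arc goes the other way round — across 180°.
Signed shortest Δλ = ((-171.5 − 160.4 + 180) mod 360) − 180 = 28.1°.
Going east by 28.1° from +160.4° passes through 180° before reaching -171.5°.

Yes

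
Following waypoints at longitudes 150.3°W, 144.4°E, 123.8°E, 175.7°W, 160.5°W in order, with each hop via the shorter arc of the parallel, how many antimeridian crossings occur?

Leg 1: -150.3° → +144.4°, shortest Δλ = -65.3° (west) — crosses 180°.
Leg 2: +144.4° → +123.8°, shortest Δλ = -20.6° (west) — does not cross 180°.
Leg 3: +123.8° → -175.7°, shortest Δλ = 60.5° (east) — crosses 180°.
Leg 4: -175.7° → -160.5°, shortest Δλ = 15.2° (east) — does not cross 180°.
Total crossings: 2.

2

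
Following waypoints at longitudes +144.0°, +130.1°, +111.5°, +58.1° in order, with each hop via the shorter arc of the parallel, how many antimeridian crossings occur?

Leg 1: +144.0° → +130.1°, shortest Δλ = -13.9° (west) — does not cross 180°.
Leg 2: +130.1° → +111.5°, shortest Δλ = -18.6° (west) — does not cross 180°.
Leg 3: +111.5° → +58.1°, shortest Δλ = -53.4° (west) — does not cross 180°.
Total crossings: 0.

0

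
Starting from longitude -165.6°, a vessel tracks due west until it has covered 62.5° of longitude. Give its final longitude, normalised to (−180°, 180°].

+131.9°

Start at -165.6°; shift −62.5° → -228.1°.
-228.1° lies outside (−180°, 180°]; add 360° → +131.9°.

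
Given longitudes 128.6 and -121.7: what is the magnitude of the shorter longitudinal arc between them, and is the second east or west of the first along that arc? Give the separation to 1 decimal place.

Raw difference: -121.7 − 128.6 = -250.3°.
Normalise into (−180°, 180°]: -250.3° + 360° = 109.7°.
Positive ⇒ the second point lies to the east; separation 109.7°.

109.7° east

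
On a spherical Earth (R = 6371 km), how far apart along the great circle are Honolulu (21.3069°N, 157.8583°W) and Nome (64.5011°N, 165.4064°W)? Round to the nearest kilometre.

4835 km

Δλ = -165.4064 − -157.8583 = -7.5481°.
Δφ = 64.5011 − 21.3069 = 43.1942°.
a = sin²(Δφ/2) + cos φ₁ · cos φ₂ · sin²(Δλ/2) = 0.137219.
c = 2·atan2(√a, √(1−a)) = 0.75894 rad → d = 6371·c ≈ 4835.24 km.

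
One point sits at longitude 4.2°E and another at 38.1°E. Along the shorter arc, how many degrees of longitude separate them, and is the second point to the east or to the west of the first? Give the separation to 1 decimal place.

Raw difference: 38.1 − 4.2 = 33.9°.
Normalise into (−180°, 180°]: 33.9° stays 33.9°.
Positive ⇒ the second point lies to the east; separation 33.9°.

33.9° east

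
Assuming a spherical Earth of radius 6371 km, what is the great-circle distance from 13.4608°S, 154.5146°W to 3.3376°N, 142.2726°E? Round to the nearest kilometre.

7218 km

Δλ = 142.2726 − -154.5146 = 296.7872°; wrapped into (−180°, 180°]: -63.2128°.
Δφ = 3.3376 − -13.4608 = 16.7984°.
a = sin²(Δφ/2) + cos φ₁ · cos φ₂ · sin²(Δλ/2) = 0.287999.
c = 2·atan2(√a, √(1−a)) = 1.13294 rad → d = 6371·c ≈ 7217.94 km.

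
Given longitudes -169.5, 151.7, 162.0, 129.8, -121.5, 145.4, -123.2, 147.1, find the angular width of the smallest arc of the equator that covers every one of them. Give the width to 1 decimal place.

Sort the longitudes: -169.5°, -123.2°, -121.5°, +129.8°, +145.4°, +147.1°, +151.7°, +162.0°.
Eastward gaps between consecutive values (wrapping around): 46.3°, 1.7°, 251.3°, 15.6°, 1.7°, 4.6°, 10.3°, 28.5°.
Largest gap = 251.3° ⇒ minimal covering band is its complement: 360° − 251.3° = 108.7°.
Band runs from +129.8° eastward to -121.5°, crossing the antimeridian.

108.7°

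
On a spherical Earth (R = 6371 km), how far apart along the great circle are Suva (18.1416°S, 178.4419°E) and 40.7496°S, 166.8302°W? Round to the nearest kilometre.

Δλ = -166.8302 − 178.4419 = -345.2721°; wrapped into (−180°, 180°]: 14.7279°.
Δφ = -40.7496 − -18.1416 = -22.6080°.
a = sin²(Δφ/2) + cos φ₁ · cos φ₂ · sin²(Δλ/2) = 0.050248.
c = 2·atan2(√a, √(1−a)) = 0.45217 rad → d = 6371·c ≈ 2880.74 km.

2881 km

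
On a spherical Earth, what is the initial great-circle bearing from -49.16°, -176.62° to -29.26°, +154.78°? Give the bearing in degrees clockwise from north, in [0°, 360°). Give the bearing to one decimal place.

Δλ = 154.78 − -176.62 = 331.40°; wrapped into (−180°, 180°]: -28.60°.
θ = atan2( sin Δλ · cos φ₂ , cos φ₁ · sin φ₂ − sin φ₁ · cos φ₂ · cos Δλ )
  = atan2(-0.41762, 0.25985) = -58.110° → normalised to [0°, 360°): 301.890°.

301.9°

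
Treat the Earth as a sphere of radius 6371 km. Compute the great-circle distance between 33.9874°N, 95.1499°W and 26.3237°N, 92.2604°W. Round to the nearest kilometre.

Δλ = -92.2604 − -95.1499 = 2.8895°.
Δφ = 26.3237 − 33.9874 = -7.6637°.
a = sin²(Δφ/2) + cos φ₁ · cos φ₂ · sin²(Δλ/2) = 0.004938.
c = 2·atan2(√a, √(1−a)) = 0.14066 rad → d = 6371·c ≈ 896.17 km.

896 km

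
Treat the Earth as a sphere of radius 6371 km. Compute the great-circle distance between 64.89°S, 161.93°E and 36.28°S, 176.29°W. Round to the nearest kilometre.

Δλ = -176.29 − 161.93 = -338.22°; wrapped into (−180°, 180°]: 21.78°.
Δφ = -36.28 − -64.89 = 28.61°.
a = sin²(Δφ/2) + cos φ₁ · cos φ₂ · sin²(Δλ/2) = 0.073260.
c = 2·atan2(√a, √(1−a)) = 0.54817 rad → d = 6371·c ≈ 3492.39 km.

3492 km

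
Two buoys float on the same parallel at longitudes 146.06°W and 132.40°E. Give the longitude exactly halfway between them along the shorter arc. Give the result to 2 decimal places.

Signed shortest Δλ from -146.06° to +132.40° is -81.54°.
Midpoint longitude = -146.06° + (-81.54°)/2 = -146.06° − 40.77° = -186.83°.
Normalise into (−180°, 180°]: +173.17°.
(The naïve average (-146.06 + +132.40)/2 = -6.83° is on the wrong side of the globe.)

173.17°E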